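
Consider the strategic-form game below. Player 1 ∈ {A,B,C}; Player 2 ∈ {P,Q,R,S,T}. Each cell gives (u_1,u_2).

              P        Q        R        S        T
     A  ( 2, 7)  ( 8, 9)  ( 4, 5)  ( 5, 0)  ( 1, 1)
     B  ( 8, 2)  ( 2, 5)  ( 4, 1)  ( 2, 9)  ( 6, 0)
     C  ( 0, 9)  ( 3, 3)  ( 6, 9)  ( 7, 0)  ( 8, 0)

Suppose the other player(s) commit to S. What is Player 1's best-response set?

u_1(A vs S) = 5
u_1(B vs S) = 2
u_1(C vs S) = 7
max payoff 7 at {C}

argmax u_1 = {C}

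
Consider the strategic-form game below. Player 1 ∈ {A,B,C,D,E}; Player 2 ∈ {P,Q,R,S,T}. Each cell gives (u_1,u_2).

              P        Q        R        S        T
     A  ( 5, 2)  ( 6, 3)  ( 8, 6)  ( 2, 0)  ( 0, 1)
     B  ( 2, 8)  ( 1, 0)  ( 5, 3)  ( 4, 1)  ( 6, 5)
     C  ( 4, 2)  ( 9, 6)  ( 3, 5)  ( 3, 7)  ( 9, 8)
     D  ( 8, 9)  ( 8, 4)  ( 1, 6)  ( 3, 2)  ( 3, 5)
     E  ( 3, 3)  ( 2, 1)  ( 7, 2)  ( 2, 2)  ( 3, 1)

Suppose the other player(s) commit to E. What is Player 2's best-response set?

P2 best: {P}

u_2(P vs E) = 3
u_2(Q vs E) = 1
u_2(R vs E) = 2
u_2(S vs E) = 2
u_2(T vs E) = 1
max payoff 3 at {P}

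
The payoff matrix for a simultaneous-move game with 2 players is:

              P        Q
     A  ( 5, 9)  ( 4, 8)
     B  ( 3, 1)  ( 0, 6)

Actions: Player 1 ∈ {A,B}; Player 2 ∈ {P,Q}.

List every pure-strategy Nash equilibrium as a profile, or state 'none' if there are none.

NE set: (A,P)

(A,P): NE
(A,Q): not NE [P2→P gives 9>8]
(B,P): not NE [P1→A gives 5>3; P2→Q gives 6>1]
(B,Q): not NE [P1→A gives 4>0]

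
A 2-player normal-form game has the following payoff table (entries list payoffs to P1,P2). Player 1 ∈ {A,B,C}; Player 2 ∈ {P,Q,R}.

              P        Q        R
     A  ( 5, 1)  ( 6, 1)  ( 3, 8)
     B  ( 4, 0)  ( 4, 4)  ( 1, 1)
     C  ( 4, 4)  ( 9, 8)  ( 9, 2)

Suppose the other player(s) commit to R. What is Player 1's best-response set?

argmax u_1 = {C}

u_1(A vs R) = 3
u_1(B vs R) = 1
u_1(C vs R) = 9
max payoff 9 at {C}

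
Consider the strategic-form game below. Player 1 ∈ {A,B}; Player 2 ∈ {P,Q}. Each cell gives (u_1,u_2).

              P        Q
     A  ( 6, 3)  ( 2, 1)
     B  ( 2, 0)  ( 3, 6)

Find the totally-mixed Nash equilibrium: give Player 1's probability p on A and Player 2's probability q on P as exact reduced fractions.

p=3/4, q=1/5

P1 indiff ⇒ q·6+(1-q)·2 = q·2+(1-q)·3 ⇒ q(4) = (1-q)(1) ⇒ q = 1/5
P2 indiff ⇒ p·3+(1-p)·0 = p·1+(1-p)·6 ⇒ p(2) = (1-p)(6) ⇒ p = 3/4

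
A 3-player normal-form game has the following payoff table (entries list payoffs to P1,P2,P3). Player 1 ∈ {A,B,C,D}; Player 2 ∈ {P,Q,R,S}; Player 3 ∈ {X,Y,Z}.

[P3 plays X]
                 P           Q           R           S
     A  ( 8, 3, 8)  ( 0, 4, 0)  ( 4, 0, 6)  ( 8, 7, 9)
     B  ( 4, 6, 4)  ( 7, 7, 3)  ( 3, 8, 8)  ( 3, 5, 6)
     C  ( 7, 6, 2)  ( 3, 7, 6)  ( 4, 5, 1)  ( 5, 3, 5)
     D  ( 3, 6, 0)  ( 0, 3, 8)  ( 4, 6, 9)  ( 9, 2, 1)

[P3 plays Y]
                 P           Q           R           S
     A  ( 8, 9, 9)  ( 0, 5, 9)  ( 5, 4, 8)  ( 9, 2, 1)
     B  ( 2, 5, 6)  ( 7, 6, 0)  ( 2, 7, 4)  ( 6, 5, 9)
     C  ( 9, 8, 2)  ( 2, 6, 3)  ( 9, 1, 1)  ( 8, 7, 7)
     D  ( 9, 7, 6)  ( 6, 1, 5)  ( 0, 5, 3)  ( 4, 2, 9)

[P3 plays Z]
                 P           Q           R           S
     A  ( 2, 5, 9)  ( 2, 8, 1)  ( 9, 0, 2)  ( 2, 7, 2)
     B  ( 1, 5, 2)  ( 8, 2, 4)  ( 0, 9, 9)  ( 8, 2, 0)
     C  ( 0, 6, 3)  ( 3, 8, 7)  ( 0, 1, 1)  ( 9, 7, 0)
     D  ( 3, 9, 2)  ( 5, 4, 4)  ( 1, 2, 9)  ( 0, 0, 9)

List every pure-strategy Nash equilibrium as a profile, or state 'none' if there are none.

Nash profiles: (D,P,Y), (D,R,X)

(A,P,X): not NE [P2→S gives 7>3; P3→Z gives 9>8]
(A,P,Y): not NE [P1→D gives 9>8]
(A,P,Z): not NE [P1→D gives 3>2; P2→Q gives 8>5]
(A,Q,X): not NE [P1→B gives 7>0; P2→S gives 7>4; P3→Y gives 9>0]
(A,Q,Y): not NE [P1→B gives 7>0; P2→P gives 9>5]
(A,Q,Z): not NE [P1→B gives 8>2; P3→Y gives 9>1]
(A,R,X): not NE [P2→S gives 7>0; P3→Y gives 8>6]
(A,R,Y): not NE [P1→C gives 9>5; P2→P gives 9>4]
(A,R,Z): not NE [P2→Q gives 8>0; P3→Y gives 8>2]
(A,S,X): not NE [P1→D gives 9>8]
(A,S,Y): not NE [P2→P gives 9>2; P3→X gives 9>1]
(A,S,Z): not NE [P1→C gives 9>2; P2→Q gives 8>7; P3→X gives 9>2]
(B,P,X): not NE [P1→A gives 8>4; P2→R gives 8>6; P3→Y gives 6>4]
(B,P,Y): not NE [P1→D gives 9>2; P2→R gives 7>5]
(B,P,Z): not NE [P1→D gives 3>1; P2→R gives 9>5; P3→Y gives 6>2]
(B,Q,X): not NE [P2→R gives 8>7; P3→Z gives 4>3]
(B,Q,Y): not NE [P2→R gives 7>6; P3→Z gives 4>0]
(B,Q,Z): not NE [P2→R gives 9>2]
(B,R,X): not NE [P1→D gives 4>3; P3→Z gives 9>8]
(B,R,Y): not NE [P1→C gives 9>2; P3→Z gives 9>4]
(B,R,Z): not NE [P1→A gives 9>0]
(B,S,X): not NE [P1→D gives 9>3; P2→R gives 8>5; P3→Y gives 9>6]
(B,S,Y): not NE [P1→A gives 9>6; P2→R gives 7>5]
(B,S,Z): not NE [P1→C gives 9>8; P2→R gives 9>2; P3→Y gives 9>0]
(C,P,X): not NE [P1→A gives 8>7; P2→Q gives 7>6; P3→Z gives 3>2]
(C,P,Y): not NE [P3→Z gives 3>2]
(C,P,Z): not NE [P1→D gives 3>0; P2→Q gives 8>6]
(C,Q,X): not NE [P1→B gives 7>3; P3→Z gives 7>6]
(C,Q,Y): not NE [P1→B gives 7>2; P2→P gives 8>6; P3→Z gives 7>3]
(C,Q,Z): not NE [P1→B gives 8>3]
(C,R,X): not NE [P2→Q gives 7>5]
(C,R,Y): not NE [P2→P gives 8>1]
(C,R,Z): not NE [P1→A gives 9>0; P2→Q gives 8>1]
(C,S,X): not NE [P1→D gives 9>5; P2→Q gives 7>3; P3→Y gives 7>5]
(C,S,Y): not NE [P1→A gives 9>8; P2→P gives 8>7]
(C,S,Z): not NE [P2→Q gives 8>7; P3→Y gives 7>0]
(D,P,X): not NE [P1→A gives 8>3; P3→Y gives 6>0]
(D,P,Y): NE
(D,P,Z): not NE [P3→Y gives 6>2]
(D,Q,X): not NE [P1→B gives 7>0; P2→R gives 6>3]
(D,Q,Y): not NE [P1→B gives 7>6; P2→P gives 7>1; P3→X gives 8>5]
(D,Q,Z): not NE [P1→B gives 8>5; P2→P gives 9>4; P3→X gives 8>4]
(D,R,X): NE
(D,R,Y): not NE [P1→C gives 9>0; P2→P gives 7>5; P3→Z gives 9>3]
(D,R,Z): not NE [P1→A gives 9>1; P2→P gives 9>2]
(D,S,X): not NE [P2→R gives 6>2; P3→Z gives 9>1]
(D,S,Y): not NE [P1→A gives 9>4; P2→P gives 7>2]
(D,S,Z): not NE [P1→C gives 9>0; P2→P gives 9>0]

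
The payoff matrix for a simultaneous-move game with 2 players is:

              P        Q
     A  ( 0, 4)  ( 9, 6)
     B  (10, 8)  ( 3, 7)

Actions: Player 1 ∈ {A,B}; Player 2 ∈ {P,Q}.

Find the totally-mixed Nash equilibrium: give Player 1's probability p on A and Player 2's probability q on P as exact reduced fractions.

P1 indiff ⇒ q·0+(1-q)·9 = q·10+(1-q)·3 ⇒ q(-10) = (1-q)(-6) ⇒ q = 3/8
P2 indiff ⇒ p·4+(1-p)·8 = p·6+(1-p)·7 ⇒ p(-2) = (1-p)(-1) ⇒ p = 1/3

(p,q) = (1/3, 3/8)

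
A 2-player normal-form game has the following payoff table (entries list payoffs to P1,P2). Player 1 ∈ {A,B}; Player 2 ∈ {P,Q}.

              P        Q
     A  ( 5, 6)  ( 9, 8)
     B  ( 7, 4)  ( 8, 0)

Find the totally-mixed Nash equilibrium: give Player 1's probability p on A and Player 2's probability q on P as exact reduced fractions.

P1 indiff ⇒ q·5+(1-q)·9 = q·7+(1-q)·8 ⇒ q(-2) = (1-q)(-1) ⇒ q = 1/3
P2 indiff ⇒ p·6+(1-p)·4 = p·8+(1-p)·0 ⇒ p(-2) = (1-p)(-4) ⇒ p = 2/3

p=2/3, q=1/3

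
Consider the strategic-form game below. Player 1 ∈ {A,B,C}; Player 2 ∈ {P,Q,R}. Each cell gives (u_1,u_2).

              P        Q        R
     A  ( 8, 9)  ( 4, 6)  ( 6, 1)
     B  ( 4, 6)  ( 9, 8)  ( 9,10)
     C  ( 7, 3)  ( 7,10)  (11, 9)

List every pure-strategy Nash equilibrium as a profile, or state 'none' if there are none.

NE set: (A,P)

(A,P): NE
(A,Q): not NE [P1→B gives 9>4; P2→P gives 9>6]
(A,R): not NE [P1→C gives 11>6; P2→P gives 9>1]
(B,P): not NE [P1→A gives 8>4; P2→R gives 10>6]
(B,Q): not NE [P2→R gives 10>8]
(B,R): not NE [P1→C gives 11>9]
(C,P): not NE [P1→A gives 8>7; P2→Q gives 10>3]
(C,Q): not NE [P1→B gives 9>7]
(C,R): not NE [P2→Q gives 10>9]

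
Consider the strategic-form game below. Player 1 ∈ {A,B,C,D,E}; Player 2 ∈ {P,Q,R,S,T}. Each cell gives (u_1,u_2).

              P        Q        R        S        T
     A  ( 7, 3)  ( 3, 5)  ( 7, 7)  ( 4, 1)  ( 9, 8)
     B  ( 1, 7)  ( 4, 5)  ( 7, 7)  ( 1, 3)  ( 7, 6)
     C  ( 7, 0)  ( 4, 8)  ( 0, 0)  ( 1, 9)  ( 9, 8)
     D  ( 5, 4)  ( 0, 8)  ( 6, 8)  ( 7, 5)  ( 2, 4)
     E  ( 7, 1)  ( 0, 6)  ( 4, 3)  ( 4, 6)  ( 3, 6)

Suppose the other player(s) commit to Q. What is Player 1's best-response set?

u_1(A vs Q) = 3
u_1(B vs Q) = 4
u_1(C vs Q) = 4
u_1(D vs Q) = 0
u_1(E vs Q) = 0
max payoff 4 at {B,C}

BR_1 = {B,C}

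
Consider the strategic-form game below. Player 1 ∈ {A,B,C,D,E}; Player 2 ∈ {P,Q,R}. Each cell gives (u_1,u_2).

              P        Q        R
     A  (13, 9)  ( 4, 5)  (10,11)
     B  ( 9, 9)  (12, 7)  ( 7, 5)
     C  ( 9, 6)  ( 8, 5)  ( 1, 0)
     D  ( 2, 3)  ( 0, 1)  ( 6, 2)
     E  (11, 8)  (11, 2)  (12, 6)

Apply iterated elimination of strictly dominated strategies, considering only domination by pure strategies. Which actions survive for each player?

P1 drop C (E beats it: P:11>9 Q:11>8 R:12>1)
P1 drop D (A beats it: P:13>2 Q:4>0 R:10>6)
P2 drop Q (P beats it: A:9>5 B:9>7 E:8>2)
P1 drop B (A beats it: P:13>9 R:10>7)
P1→{A,E} P2→{P,R}

Survivors P1:{A,E} P2:{P,R}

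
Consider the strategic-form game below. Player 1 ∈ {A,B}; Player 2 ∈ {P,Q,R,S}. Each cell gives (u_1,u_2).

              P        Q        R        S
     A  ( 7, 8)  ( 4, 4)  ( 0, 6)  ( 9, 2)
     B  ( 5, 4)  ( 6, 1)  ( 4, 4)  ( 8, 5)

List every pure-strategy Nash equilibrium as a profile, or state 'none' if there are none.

NE set: (A,P)

(A,P): NE
(A,Q): not NE [P1→B gives 6>4; P2→P gives 8>4]
(A,R): not NE [P1→B gives 4>0; P2→P gives 8>6]
(A,S): not NE [P2→P gives 8>2]
(B,P): not NE [P1→A gives 7>5; P2→S gives 5>4]
(B,Q): not NE [P2→S gives 5>1]
(B,R): not NE [P2→S gives 5>4]
(B,S): not NE [P1→A gives 9>8]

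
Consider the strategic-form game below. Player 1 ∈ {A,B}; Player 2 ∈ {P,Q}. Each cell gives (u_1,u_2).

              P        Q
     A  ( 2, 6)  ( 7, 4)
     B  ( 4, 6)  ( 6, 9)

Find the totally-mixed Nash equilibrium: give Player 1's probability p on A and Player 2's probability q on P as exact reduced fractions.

P1 mixes 3/5 on A; P2 mixes 1/3 on P

P1 indiff ⇒ q·2+(1-q)·7 = q·4+(1-q)·6 ⇒ q(-2) = (1-q)(-1) ⇒ q = 1/3
P2 indiff ⇒ p·6+(1-p)·6 = p·4+(1-p)·9 ⇒ p(2) = (1-p)(3) ⇒ p = 3/5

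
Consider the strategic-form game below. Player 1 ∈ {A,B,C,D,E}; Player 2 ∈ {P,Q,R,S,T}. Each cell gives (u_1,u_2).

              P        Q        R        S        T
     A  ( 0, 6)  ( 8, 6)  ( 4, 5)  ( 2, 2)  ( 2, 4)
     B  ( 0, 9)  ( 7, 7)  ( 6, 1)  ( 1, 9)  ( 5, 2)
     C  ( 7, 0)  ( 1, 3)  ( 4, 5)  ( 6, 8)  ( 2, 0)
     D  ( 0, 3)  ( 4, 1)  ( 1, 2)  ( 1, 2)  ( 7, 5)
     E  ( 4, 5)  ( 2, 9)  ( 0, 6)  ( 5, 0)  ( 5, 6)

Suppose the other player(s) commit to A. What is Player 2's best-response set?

u_2(P vs A) = 6
u_2(Q vs A) = 6
u_2(R vs A) = 5
u_2(S vs A) = 2
u_2(T vs A) = 4
max payoff 6 at {P,Q}

P2 best: {P,Q}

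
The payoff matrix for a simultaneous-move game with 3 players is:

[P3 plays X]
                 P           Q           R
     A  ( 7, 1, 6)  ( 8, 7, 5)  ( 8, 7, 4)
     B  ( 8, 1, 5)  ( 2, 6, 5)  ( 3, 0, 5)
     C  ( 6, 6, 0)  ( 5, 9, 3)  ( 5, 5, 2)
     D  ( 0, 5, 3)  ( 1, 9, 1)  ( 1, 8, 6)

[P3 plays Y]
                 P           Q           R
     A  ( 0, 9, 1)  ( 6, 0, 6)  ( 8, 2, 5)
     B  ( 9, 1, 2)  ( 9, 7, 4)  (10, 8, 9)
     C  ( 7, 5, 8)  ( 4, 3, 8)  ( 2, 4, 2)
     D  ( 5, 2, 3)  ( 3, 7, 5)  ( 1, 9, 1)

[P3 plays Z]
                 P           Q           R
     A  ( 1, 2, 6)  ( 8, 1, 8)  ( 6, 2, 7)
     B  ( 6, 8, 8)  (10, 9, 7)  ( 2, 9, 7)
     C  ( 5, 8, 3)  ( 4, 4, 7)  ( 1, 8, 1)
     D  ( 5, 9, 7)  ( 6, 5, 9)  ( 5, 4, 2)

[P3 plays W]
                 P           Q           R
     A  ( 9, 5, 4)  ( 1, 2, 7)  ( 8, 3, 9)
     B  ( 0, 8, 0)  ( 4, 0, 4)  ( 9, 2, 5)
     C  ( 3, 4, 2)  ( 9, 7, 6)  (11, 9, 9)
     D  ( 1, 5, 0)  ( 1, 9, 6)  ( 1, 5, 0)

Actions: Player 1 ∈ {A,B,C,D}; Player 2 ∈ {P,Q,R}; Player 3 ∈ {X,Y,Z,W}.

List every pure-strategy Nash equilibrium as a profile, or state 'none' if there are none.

(A,P,X): not NE [P1→B gives 8>7; P2→R gives 7>1]
(A,P,Y): not NE [P1→B gives 9>0; P3→Z gives 6>1]
(A,P,Z): not NE [P1→B gives 6>1]
(A,P,W): not NE [P3→Z gives 6>4]
(A,Q,X): not NE [P3→Z gives 8>5]
(A,Q,Y): not NE [P1→B gives 9>6; P2→P gives 9>0; P3→Z gives 8>6]
(A,Q,Z): not NE [P1→B gives 10>8; P2→R gives 2>1]
(A,Q,W): not NE [P1→C gives 9>1; P2→P gives 5>2; P3→Z gives 8>7]
(A,R,X): not NE [P3→W gives 9>4]
(A,R,Y): not NE [P1→B gives 10>8; P2→P gives 9>2; P3→W gives 9>5]
(A,R,Z): not NE [P3→W gives 9>7]
(A,R,W): not NE [P1→C gives 11>8; P2→P gives 5>3]
(B,P,X): not NE [P2→Q gives 6>1; P3→Z gives 8>5]
(B,P,Y): not NE [P2→R gives 8>1; P3→Z gives 8>2]
(B,P,Z): not NE [P2→R gives 9>8]
(B,P,W): not NE [P1→A gives 9>0; P3→Z gives 8>0]
(B,Q,X): not NE [P1→A gives 8>2; P3→Z gives 7>5]
(B,Q,Y): not NE [P2→R gives 8>7; P3→Z gives 7>4]
(B,Q,Z): NE
(B,Q,W): not NE [P1→C gives 9>4; P2→P gives 8>0; P3→Z gives 7>4]
(B,R,X): not NE [P1→A gives 8>3; P2→Q gives 6>0; P3→Y gives 9>5]
(B,R,Y): NE
(B,R,Z): not NE [P1→A gives 6>2; P3→Y gives 9>7]
(B,R,W): not NE [P1→C gives 11>9; P2→P gives 8>2; P3→Y gives 9>5]
(C,P,X): not NE [P1→B gives 8>6; P2→Q gives 9>6; P3→Y gives 8>0]
(C,P,Y): not NE [P1→B gives 9>7]
(C,P,Z): not NE [P1→B gives 6>5; P3→Y gives 8>3]
(C,P,W): not NE [P1→A gives 9>3; P2→R gives 9>4; P3→Y gives 8>2]
(C,Q,X): not NE [P1→A gives 8>5; P3→Y gives 8>3]
(C,Q,Y): not NE [P1→B gives 9>4; P2→P gives 5>3]
(C,Q,Z): not NE [P1→B gives 10>4; P2→R gives 8>4; P3→Y gives 8>7]
(C,Q,W): not NE [P2→R gives 9>7; P3→Y gives 8>6]
(C,R,X): not NE [P1→A gives 8>5; P2→Q gives 9>5; P3→W gives 9>2]
(C,R,Y): not NE [P1→B gives 10>2; P2→P gives 5>4; P3→W gives 9>2]
(C,R,Z): not NE [P1→A gives 6>1; P3→W gives 9>1]
(C,R,W): NE
(D,P,X): not NE [P1→B gives 8>0; P2→Q gives 9>5; P3→Z gives 7>3]
(D,P,Y): not NE [P1→B gives 9>5; P2→R gives 9>2; P3→Z gives 7>3]
(D,P,Z): not NE [P1→B gives 6>5]
(D,P,W): not NE [P1→A gives 9>1; P2→Q gives 9>5; P3→Z gives 7>0]
(D,Q,X): not NE [P1→A gives 8>1; P3→Z gives 9>1]
(D,Q,Y): not NE [P1→B gives 9>3; P2→R gives 9>7; P3→Z gives 9>5]
(D,Q,Z): not NE [P1→B gives 10>6; P2→P gives 9>5]
(D,Q,W): not NE [P1→C gives 9>1; P3→Z gives 9>6]
(D,R,X): not NE [P1→A gives 8>1; P2→Q gives 9>8]
(D,R,Y): not NE [P1→B gives 10>1; P3→X gives 6>1]
(D,R,Z): not NE [P1→A gives 6>5; P2→P gives 9>4; P3→X gives 6>2]
(D,R,W): not NE [P1→C gives 11>1; P2→Q gives 9>5; P3→X gives 6>0]

NE set: (B,Q,Z), (B,R,Y), (C,R,W)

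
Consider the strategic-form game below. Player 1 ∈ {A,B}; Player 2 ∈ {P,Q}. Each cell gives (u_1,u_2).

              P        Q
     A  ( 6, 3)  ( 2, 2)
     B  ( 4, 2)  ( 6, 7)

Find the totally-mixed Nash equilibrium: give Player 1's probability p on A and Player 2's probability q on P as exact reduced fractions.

P1 indiff ⇒ q·6+(1-q)·2 = q·4+(1-q)·6 ⇒ q(2) = (1-q)(4) ⇒ q = 2/3
P2 indiff ⇒ p·3+(1-p)·2 = p·2+(1-p)·7 ⇒ p(1) = (1-p)(5) ⇒ p = 5/6

P1 mixes 5/6 on A; P2 mixes 2/3 on P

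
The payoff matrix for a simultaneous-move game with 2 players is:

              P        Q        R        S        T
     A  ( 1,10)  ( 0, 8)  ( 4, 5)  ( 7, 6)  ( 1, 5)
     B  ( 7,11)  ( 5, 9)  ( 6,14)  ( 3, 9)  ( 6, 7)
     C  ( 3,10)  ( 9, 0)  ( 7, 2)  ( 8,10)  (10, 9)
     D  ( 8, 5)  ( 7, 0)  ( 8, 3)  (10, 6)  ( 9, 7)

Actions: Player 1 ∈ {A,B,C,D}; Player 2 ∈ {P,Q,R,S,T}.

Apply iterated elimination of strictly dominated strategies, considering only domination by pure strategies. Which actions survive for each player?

Remaining: P1:{C,D} P2:{P,S,T}

P1 drop A (C beats it: P:3>1 Q:9>0 R:7>4 S:8>7 T:10>1)
P1 drop B (D beats it: P:8>7 Q:7>5 R:8>6 S:10>3 T:9>6)
P2 drop Q (P beats it: C:10>0 D:5>0)
P2 drop R (P beats it: C:10>2 D:5>3)
P1→{C,D} P2→{P,S,T}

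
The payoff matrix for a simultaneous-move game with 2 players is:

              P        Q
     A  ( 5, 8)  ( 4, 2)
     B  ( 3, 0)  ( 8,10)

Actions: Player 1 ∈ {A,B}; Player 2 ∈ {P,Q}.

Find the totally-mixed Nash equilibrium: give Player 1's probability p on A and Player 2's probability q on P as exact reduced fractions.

P1 indiff ⇒ q·5+(1-q)·4 = q·3+(1-q)·8 ⇒ q(2) = (1-q)(4) ⇒ q = 2/3
P2 indiff ⇒ p·8+(1-p)·0 = p·2+(1-p)·10 ⇒ p(6) = (1-p)(10) ⇒ p = 5/8

P1 mixes 5/8 on A; P2 mixes 2/3 on P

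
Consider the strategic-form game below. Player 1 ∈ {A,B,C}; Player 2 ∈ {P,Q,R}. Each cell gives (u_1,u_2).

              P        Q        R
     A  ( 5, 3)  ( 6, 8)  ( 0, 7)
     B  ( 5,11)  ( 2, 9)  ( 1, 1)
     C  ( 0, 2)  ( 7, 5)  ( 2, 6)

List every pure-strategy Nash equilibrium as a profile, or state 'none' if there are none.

(A,P): not NE [P2→Q gives 8>3]
(A,Q): not NE [P1→C gives 7>6]
(A,R): not NE [P1→C gives 2>0; P2→Q gives 8>7]
(B,P): NE
(B,Q): not NE [P1→C gives 7>2; P2→P gives 11>9]
(B,R): not NE [P1→C gives 2>1; P2→P gives 11>1]
(C,P): not NE [P1→B gives 5>0; P2→R gives 6>2]
(C,Q): not NE [P2→R gives 6>5]
(C,R): NE

NE set: (B,P), (C,R)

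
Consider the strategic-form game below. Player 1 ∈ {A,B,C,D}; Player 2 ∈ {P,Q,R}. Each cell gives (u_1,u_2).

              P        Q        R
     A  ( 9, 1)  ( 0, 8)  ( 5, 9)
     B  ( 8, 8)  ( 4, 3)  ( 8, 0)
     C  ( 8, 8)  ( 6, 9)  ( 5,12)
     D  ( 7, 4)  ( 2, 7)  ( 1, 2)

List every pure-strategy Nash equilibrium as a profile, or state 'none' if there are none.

(A,P): not NE [P2→R gives 9>1]
(A,Q): not NE [P1→C gives 6>0; P2→R gives 9>8]
(A,R): not NE [P1→B gives 8>5]
(B,P): not NE [P1→A gives 9>8]
(B,Q): not NE [P1→C gives 6>4; P2→P gives 8>3]
(B,R): not NE [P2→P gives 8>0]
(C,P): not NE [P1→A gives 9>8; P2→R gives 12>8]
(C,Q): not NE [P2→R gives 12>9]
(C,R): not NE [P1→B gives 8>5]
(D,P): not NE [P1→A gives 9>7; P2→Q gives 7>4]
(D,Q): not NE [P1→C gives 6>2]
(D,R): not NE [P1→B gives 8>1; P2→Q gives 7>2]

Equilibria: none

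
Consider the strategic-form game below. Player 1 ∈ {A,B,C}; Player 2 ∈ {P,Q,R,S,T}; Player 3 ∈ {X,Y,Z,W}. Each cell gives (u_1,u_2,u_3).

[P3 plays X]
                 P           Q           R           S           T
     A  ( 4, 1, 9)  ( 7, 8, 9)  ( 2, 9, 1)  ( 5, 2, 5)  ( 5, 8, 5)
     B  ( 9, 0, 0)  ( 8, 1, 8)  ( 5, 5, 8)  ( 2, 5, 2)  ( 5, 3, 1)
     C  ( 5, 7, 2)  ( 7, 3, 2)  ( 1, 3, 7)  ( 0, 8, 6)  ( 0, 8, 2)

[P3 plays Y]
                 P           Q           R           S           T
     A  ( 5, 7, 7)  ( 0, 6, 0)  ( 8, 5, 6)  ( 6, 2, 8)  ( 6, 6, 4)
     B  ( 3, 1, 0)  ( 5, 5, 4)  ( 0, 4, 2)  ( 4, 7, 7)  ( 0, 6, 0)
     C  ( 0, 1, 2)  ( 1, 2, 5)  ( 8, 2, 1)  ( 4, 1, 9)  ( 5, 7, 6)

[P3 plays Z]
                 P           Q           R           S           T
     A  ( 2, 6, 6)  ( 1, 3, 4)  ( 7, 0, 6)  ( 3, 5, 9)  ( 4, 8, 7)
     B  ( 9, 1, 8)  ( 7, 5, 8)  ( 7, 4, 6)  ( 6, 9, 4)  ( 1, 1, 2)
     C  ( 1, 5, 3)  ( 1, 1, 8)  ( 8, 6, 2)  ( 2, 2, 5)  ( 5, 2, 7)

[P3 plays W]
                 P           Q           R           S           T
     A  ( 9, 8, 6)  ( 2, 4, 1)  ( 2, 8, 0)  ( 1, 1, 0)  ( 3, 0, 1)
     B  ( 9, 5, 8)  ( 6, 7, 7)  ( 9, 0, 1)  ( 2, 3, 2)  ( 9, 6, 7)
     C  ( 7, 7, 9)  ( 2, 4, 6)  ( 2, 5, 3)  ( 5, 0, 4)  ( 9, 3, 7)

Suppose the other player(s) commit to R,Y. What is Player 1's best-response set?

P1 best: {A,C}

u_1(A vs R,Y) = 8
u_1(B vs R,Y) = 0
u_1(C vs R,Y) = 8
max payoff 8 at {A,C}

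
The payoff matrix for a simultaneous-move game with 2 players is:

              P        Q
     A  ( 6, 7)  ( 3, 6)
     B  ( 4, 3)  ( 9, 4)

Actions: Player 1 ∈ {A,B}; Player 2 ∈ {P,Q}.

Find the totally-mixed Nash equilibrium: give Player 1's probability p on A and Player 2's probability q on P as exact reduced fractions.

P1 indiff ⇒ q·6+(1-q)·3 = q·4+(1-q)·9 ⇒ q(2) = (1-q)(6) ⇒ q = 3/4
P2 indiff ⇒ p·7+(1-p)·3 = p·6+(1-p)·4 ⇒ p(1) = (1-p)(1) ⇒ p = 1/2

(p,q) = (1/2, 3/4)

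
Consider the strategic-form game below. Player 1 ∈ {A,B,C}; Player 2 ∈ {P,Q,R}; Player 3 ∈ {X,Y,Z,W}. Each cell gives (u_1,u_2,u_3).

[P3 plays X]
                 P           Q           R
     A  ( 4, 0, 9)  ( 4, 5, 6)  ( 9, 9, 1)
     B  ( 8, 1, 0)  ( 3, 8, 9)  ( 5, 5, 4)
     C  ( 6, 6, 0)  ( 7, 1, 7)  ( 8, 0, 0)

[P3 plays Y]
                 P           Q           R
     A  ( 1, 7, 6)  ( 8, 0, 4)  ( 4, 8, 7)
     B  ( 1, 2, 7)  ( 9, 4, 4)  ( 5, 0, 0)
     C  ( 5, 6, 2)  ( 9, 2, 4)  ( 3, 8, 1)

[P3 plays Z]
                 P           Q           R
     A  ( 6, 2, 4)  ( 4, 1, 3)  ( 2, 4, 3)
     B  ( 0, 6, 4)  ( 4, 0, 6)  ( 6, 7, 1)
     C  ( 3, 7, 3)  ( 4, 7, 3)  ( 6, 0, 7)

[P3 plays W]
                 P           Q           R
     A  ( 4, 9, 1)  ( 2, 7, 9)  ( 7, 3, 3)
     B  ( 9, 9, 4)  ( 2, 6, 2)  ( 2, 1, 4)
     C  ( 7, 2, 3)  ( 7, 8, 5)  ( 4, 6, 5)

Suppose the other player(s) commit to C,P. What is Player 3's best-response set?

u_3(X vs C,P) = 0
u_3(Y vs C,P) = 2
u_3(Z vs C,P) = 3
u_3(W vs C,P) = 3
max payoff 3 at {Z,W}

BR_3 = {Z,W}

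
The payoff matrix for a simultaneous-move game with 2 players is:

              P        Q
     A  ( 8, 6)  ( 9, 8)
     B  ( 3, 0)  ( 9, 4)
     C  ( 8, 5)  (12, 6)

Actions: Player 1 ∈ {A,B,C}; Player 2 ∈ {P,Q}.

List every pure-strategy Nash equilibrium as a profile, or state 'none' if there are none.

NE set: (C,Q)

(A,P): not NE [P2→Q gives 8>6]
(A,Q): not NE [P1→C gives 12>9]
(B,P): not NE [P1→C gives 8>3; P2→Q gives 4>0]
(B,Q): not NE [P1→C gives 12>9]
(C,P): not NE [P2→Q gives 6>5]
(C,Q): NE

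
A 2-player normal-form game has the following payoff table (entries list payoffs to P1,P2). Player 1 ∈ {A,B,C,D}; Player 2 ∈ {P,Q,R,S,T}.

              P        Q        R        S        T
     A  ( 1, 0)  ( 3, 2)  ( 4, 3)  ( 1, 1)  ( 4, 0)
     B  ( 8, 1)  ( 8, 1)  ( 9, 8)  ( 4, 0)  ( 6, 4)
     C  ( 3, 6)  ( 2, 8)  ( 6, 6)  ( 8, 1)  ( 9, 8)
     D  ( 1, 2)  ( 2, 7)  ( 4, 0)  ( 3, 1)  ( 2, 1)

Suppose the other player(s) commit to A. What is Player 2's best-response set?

u_2(P vs A) = 0
u_2(Q vs A) = 2
u_2(R vs A) = 3
u_2(S vs A) = 1
u_2(T vs A) = 0
max payoff 3 at {R}

BR_2 = {R}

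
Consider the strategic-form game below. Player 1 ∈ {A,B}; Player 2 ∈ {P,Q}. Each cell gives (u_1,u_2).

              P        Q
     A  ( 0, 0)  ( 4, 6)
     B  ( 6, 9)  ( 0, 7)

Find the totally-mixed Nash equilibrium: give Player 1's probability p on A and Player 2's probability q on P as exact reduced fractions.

P1 indiff ⇒ q·0+(1-q)·4 = q·6+(1-q)·0 ⇒ q(-6) = (1-q)(-4) ⇒ q = 2/5
P2 indiff ⇒ p·0+(1-p)·9 = p·6+(1-p)·7 ⇒ p(-6) = (1-p)(-2) ⇒ p = 1/4

p=1/4, q=2/5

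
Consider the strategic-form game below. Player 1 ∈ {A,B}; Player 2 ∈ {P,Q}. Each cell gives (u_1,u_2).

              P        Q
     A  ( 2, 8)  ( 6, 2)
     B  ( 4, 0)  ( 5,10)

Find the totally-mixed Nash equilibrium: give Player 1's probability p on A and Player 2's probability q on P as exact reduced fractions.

P1 indiff ⇒ q·2+(1-q)·6 = q·4+(1-q)·5 ⇒ q(-2) = (1-q)(-1) ⇒ q = 1/3
P2 indiff ⇒ p·8+(1-p)·0 = p·2+(1-p)·10 ⇒ p(6) = (1-p)(10) ⇒ p = 5/8

p=5/8, q=1/3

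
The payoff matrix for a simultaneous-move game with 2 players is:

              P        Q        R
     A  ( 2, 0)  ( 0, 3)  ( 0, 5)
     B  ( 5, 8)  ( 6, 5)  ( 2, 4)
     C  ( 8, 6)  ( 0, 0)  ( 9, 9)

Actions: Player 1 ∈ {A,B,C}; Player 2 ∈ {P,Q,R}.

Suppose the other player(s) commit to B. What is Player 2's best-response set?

u_2(P vs B) = 8
u_2(Q vs B) = 5
u_2(R vs B) = 4
max payoff 8 at {P}

argmax u_2 = {P}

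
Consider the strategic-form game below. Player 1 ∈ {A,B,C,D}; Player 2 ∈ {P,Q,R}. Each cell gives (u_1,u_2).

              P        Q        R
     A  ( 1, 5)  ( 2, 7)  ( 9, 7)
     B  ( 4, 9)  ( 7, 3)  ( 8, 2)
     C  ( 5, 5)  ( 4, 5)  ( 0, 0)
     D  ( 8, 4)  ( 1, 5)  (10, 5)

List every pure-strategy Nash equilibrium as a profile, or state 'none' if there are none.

(A,P): not NE [P1→D gives 8>1; P2→R gives 7>5]
(A,Q): not NE [P1→B gives 7>2]
(A,R): not NE [P1→D gives 10>9]
(B,P): not NE [P1→D gives 8>4]
(B,Q): not NE [P2→P gives 9>3]
(B,R): not NE [P1→D gives 10>8; P2→P gives 9>2]
(C,P): not NE [P1→D gives 8>5]
(C,Q): not NE [P1→B gives 7>4]
(C,R): not NE [P1→D gives 10>0; P2→Q gives 5>0]
(D,P): not NE [P2→R gives 5>4]
(D,Q): not NE [P1→B gives 7>1]
(D,R): NE

Nash profiles: (D,R)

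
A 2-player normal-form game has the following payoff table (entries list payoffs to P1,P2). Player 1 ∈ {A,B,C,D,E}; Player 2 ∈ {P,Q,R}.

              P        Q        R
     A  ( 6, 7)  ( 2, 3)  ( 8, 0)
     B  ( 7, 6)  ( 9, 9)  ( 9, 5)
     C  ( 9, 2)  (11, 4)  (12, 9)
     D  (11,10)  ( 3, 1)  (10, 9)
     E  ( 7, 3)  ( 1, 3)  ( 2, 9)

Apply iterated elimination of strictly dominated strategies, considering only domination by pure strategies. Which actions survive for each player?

P1 drop A (B beats it: P:7>6 Q:9>2 R:9>8)
P1 drop B (C beats it: P:9>7 Q:11>9 R:12>9)
P1 drop E (C beats it: P:9>7 Q:11>1 R:12>2)
P2 drop Q (R beats it: C:9>4 D:9>1)
P1→{C,D} P2→{P,R}

IESDS → P1:{C,D} P2:{P,R}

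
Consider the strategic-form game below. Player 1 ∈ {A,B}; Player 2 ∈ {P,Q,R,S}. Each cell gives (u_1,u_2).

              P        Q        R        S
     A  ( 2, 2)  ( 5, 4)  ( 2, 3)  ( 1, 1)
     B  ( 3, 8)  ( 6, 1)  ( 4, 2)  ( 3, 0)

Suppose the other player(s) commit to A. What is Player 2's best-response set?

u_2(P vs A) = 2
u_2(Q vs A) = 4
u_2(R vs A) = 3
u_2(S vs A) = 1
max payoff 4 at {Q}

argmax u_2 = {Q}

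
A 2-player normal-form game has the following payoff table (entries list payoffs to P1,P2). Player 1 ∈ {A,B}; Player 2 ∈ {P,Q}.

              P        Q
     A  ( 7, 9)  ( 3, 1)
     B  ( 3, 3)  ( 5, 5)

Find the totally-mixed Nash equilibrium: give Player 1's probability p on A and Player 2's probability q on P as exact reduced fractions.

(p,q) = (1/5, 1/3)

P1 indiff ⇒ q·7+(1-q)·3 = q·3+(1-q)·5 ⇒ q(4) = (1-q)(2) ⇒ q = 1/3
P2 indiff ⇒ p·9+(1-p)·3 = p·1+(1-p)·5 ⇒ p(8) = (1-p)(2) ⇒ p = 1/5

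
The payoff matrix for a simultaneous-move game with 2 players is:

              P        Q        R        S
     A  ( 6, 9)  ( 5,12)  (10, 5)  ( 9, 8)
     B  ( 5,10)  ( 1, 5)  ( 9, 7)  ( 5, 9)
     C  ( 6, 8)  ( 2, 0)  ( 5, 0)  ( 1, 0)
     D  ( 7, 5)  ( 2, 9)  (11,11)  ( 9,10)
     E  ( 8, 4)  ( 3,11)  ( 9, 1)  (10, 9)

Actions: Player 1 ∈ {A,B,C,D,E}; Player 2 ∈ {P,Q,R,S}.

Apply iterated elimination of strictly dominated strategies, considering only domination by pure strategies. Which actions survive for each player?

P1 drop B (A beats it: P:6>5 Q:5>1 R:10>9 S:9>5)
P1 drop C (E beats it: P:8>6 Q:3>2 R:9>5 S:10>1)
P2 drop P (Q beats it: A:12>9 D:9>5 E:11>4)
P1→{A,D,E} P2→{Q,R,S}

Remaining: P1:{A,D,E} P2:{Q,R,S}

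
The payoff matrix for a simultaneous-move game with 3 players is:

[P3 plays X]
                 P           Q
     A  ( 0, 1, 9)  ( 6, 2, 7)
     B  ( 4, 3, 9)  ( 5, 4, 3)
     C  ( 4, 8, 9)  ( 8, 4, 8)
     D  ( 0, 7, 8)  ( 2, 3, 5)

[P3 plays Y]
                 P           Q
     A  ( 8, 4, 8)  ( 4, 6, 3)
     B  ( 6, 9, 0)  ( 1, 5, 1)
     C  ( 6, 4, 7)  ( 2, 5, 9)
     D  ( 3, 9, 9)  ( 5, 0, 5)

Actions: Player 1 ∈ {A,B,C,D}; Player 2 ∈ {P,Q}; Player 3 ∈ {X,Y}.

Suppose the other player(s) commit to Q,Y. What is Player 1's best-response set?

u_1(A vs Q,Y) = 4
u_1(B vs Q,Y) = 1
u_1(C vs Q,Y) = 2
u_1(D vs Q,Y) = 5
max payoff 5 at {D}

argmax u_1 = {D}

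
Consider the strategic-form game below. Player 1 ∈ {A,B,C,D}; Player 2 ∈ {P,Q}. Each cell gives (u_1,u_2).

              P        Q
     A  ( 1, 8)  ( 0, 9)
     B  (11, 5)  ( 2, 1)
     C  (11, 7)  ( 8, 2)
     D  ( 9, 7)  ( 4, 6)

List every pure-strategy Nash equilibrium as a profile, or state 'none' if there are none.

(A,P): not NE [P1→C gives 11>1; P2→Q gives 9>8]
(A,Q): not NE [P1→C gives 8>0]
(B,P): NE
(B,Q): not NE [P1→C gives 8>2; P2→P gives 5>1]
(C,P): NE
(C,Q): not NE [P2→P gives 7>2]
(D,P): not NE [P1→C gives 11>9]
(D,Q): not NE [P1→C gives 8>4; P2→P gives 7>6]

NE set: (B,P), (C,P)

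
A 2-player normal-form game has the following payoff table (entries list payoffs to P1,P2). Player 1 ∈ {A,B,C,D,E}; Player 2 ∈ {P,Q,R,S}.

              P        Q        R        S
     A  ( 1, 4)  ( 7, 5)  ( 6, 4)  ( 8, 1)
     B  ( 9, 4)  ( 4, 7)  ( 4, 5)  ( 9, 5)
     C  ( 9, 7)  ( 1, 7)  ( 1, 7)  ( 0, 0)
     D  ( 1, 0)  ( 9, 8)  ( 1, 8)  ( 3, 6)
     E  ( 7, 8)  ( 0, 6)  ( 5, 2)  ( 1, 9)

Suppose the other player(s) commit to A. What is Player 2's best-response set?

argmax u_2 = {Q}

u_2(P vs A) = 4
u_2(Q vs A) = 5
u_2(R vs A) = 4
u_2(S vs A) = 1
max payoff 5 at {Q}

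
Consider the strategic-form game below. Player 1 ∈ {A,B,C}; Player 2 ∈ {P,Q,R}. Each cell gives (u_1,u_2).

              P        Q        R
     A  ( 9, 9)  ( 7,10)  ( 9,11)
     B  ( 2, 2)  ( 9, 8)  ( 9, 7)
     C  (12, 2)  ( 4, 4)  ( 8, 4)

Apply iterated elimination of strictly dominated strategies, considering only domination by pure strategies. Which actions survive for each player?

Remaining: P1:{A,B} P2:{Q,R}

P2 drop P (Q beats it: A:10>9 B:8>2 C:4>2)
P1 drop C (A beats it: Q:7>4 R:9>8)
P1→{A,B} P2→{Q,R}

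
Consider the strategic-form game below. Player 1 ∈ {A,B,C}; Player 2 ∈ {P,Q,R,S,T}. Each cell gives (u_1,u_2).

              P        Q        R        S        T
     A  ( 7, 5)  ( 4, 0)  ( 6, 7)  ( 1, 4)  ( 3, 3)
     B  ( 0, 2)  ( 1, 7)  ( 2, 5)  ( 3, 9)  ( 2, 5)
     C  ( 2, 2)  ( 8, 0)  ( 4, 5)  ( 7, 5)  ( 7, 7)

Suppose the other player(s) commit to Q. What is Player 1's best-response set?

u_1(A vs Q) = 4
u_1(B vs Q) = 1
u_1(C vs Q) = 8
max payoff 8 at {C}

P1 best: {C}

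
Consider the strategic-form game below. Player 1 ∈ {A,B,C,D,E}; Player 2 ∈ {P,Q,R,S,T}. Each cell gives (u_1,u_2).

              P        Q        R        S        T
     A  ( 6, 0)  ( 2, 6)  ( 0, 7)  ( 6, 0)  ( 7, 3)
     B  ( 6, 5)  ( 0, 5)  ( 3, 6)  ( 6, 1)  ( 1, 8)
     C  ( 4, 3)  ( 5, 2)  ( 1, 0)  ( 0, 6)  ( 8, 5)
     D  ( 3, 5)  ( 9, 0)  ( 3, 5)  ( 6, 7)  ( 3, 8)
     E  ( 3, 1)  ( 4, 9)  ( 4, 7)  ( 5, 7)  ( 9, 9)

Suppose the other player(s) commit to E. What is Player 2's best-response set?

u_2(P vs E) = 1
u_2(Q vs E) = 9
u_2(R vs E) = 7
u_2(S vs E) = 7
u_2(T vs E) = 9
max payoff 9 at {Q,T}

BR_2 = {Q,T}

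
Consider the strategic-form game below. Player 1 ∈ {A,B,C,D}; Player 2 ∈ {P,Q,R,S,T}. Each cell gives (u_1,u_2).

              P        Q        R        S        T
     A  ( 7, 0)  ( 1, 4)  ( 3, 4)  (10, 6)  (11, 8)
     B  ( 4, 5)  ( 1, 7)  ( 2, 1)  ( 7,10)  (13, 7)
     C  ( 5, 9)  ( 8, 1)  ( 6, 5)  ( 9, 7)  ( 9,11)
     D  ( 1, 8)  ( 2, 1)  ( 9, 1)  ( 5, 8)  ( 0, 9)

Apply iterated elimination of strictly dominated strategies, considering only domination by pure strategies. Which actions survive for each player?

P2 drop P (T beats it: A:8>0 B:7>5 C:11>9 D:9>8)
P2 drop Q (S beats it: A:6>4 B:10>7 C:7>1 D:8>1)
P2 drop R (S beats it: A:6>4 B:10>1 C:7>5 D:8>1)
P1 drop C (A beats it: S:10>9 T:11>9)
P1 drop D (A beats it: S:10>5 T:11>0)
P1→{A,B} P2→{S,T}

Remaining: P1:{A,B} P2:{S,T}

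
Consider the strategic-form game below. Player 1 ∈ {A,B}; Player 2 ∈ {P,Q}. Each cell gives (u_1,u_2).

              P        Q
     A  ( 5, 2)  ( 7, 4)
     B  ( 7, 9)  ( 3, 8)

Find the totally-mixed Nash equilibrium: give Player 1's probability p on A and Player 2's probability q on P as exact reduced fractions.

P1 indiff ⇒ q·5+(1-q)·7 = q·7+(1-q)·3 ⇒ q(-2) = (1-q)(-4) ⇒ q = 2/3
P2 indiff ⇒ p·2+(1-p)·9 = p·4+(1-p)·8 ⇒ p(-2) = (1-p)(-1) ⇒ p = 1/3

(p,q) = (1/3, 2/3)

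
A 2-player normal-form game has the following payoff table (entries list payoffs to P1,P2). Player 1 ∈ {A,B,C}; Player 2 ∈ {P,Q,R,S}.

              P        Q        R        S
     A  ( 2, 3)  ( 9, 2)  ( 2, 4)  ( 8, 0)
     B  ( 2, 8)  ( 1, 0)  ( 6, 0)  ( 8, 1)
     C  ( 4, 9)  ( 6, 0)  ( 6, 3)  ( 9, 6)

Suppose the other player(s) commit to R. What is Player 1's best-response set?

BR_1 = {B,C}

u_1(A vs R) = 2
u_1(B vs R) = 6
u_1(C vs R) = 6
max payoff 6 at {B,C}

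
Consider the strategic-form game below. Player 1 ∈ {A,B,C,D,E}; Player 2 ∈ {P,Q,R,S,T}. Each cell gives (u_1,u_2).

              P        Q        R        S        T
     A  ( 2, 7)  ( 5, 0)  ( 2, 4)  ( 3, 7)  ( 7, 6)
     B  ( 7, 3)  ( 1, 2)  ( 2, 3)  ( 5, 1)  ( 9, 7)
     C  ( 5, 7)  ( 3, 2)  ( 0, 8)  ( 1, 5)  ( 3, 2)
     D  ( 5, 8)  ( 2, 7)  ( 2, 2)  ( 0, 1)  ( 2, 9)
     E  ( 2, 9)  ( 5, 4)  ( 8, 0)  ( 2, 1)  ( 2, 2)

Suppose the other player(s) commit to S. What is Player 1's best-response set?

u_1(A vs S) = 3
u_1(B vs S) = 5
u_1(C vs S) = 1
u_1(D vs S) = 0
u_1(E vs S) = 2
max payoff 5 at {B}

BR_1 = {B}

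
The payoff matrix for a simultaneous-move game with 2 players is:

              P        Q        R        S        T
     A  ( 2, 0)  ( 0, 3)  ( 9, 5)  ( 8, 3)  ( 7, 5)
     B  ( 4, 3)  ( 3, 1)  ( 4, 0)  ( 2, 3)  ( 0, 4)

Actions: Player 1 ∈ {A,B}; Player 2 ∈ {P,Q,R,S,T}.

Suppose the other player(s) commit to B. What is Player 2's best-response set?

P2 best: {T}

u_2(P vs B) = 3
u_2(Q vs B) = 1
u_2(R vs B) = 0
u_2(S vs B) = 3
u_2(T vs B) = 4
max payoff 4 at {T}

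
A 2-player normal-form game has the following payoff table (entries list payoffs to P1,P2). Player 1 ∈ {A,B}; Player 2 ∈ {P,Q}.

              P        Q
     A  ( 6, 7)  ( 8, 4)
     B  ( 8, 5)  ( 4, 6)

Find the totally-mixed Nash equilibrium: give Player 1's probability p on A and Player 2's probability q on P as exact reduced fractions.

p=1/4, q=2/3

P1 indiff ⇒ q·6+(1-q)·8 = q·8+(1-q)·4 ⇒ q(-2) = (1-q)(-4) ⇒ q = 2/3
P2 indiff ⇒ p·7+(1-p)·5 = p·4+(1-p)·6 ⇒ p(3) = (1-p)(1) ⇒ p = 1/4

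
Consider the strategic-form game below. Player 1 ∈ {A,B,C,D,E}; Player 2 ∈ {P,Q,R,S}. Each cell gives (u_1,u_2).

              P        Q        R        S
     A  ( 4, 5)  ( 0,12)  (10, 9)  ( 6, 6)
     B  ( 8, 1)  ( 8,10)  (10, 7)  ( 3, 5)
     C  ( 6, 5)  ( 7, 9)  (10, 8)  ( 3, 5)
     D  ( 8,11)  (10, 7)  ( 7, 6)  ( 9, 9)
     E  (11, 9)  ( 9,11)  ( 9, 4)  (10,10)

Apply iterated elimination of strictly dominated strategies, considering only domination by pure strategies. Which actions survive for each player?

Survivors P1:{D,E} P2:{P,Q,S}

P2 drop R (Q beats it: A:12>9 B:10>7 C:9>8 D:7>6 E:11>4)
P1 drop A (D beats it: P:8>4 Q:10>0 S:9>6)
P1 drop B (E beats it: P:11>8 Q:9>8 S:10>3)
P1 drop C (D beats it: P:8>6 Q:10>7 S:9>3)
P1→{D,E} P2→{P,Q,S}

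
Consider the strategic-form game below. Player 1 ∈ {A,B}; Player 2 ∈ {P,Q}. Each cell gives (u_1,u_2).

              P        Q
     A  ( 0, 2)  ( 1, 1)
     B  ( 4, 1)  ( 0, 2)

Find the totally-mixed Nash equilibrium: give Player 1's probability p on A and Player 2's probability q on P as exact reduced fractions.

P1 indiff ⇒ q·0+(1-q)·1 = q·4+(1-q)·0 ⇒ q(-4) = (1-q)(-1) ⇒ q = 1/5
P2 indiff ⇒ p·2+(1-p)·1 = p·1+(1-p)·2 ⇒ p(1) = (1-p)(1) ⇒ p = 1/2

(p,q) = (1/2, 1/5)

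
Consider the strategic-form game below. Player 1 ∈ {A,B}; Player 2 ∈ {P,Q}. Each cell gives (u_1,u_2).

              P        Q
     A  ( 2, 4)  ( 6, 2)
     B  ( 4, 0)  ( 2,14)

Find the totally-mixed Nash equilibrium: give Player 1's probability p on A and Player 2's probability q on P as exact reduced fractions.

P1 indiff ⇒ q·2+(1-q)·6 = q·4+(1-q)·2 ⇒ q(-2) = (1-q)(-4) ⇒ q = 2/3
P2 indiff ⇒ p·4+(1-p)·0 = p·2+(1-p)·14 ⇒ p(2) = (1-p)(14) ⇒ p = 7/8

p=7/8, q=2/3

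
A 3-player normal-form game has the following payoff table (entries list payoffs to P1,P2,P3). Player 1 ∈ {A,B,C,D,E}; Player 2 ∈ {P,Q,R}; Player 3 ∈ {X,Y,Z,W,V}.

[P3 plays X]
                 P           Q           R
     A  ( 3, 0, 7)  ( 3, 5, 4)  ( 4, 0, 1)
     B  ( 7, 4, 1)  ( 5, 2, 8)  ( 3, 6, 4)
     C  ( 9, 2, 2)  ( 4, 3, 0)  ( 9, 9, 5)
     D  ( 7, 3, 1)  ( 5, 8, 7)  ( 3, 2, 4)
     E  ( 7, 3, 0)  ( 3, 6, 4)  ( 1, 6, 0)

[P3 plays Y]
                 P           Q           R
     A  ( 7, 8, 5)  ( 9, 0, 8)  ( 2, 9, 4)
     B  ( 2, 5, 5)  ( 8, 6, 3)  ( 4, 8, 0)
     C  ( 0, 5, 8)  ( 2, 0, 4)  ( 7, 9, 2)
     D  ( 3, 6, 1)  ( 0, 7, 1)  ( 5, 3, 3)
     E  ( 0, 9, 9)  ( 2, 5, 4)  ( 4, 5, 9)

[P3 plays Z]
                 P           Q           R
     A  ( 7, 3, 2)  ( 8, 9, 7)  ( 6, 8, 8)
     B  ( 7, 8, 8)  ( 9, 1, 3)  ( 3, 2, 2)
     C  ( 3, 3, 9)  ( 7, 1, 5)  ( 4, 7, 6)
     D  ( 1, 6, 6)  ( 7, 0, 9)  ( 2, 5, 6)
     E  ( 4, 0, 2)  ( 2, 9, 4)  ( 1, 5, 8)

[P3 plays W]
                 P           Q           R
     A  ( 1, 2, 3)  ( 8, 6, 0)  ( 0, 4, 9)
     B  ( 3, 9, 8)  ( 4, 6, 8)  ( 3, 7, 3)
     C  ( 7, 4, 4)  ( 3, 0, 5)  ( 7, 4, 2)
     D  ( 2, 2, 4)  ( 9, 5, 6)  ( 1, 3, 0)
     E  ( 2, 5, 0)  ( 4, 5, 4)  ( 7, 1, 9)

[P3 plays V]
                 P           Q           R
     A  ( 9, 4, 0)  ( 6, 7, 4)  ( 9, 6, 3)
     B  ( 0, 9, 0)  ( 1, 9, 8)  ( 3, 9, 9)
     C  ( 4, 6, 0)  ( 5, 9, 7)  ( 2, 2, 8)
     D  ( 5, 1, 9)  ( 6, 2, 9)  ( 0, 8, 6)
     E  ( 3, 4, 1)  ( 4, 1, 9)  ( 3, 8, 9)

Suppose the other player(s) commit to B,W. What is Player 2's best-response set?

P2 best: {P}

u_2(P vs B,W) = 9
u_2(Q vs B,W) = 6
u_2(R vs B,W) = 7
max payoff 9 at {P}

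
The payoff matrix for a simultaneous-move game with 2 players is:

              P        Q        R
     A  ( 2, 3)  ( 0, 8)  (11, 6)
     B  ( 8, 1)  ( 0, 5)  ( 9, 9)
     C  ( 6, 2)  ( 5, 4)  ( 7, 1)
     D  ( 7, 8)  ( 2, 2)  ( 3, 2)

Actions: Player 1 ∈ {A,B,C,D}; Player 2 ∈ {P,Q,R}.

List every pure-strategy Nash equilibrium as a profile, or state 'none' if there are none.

(A,P): not NE [P1→B gives 8>2; P2→Q gives 8>3]
(A,Q): not NE [P1→C gives 5>0]
(A,R): not NE [P2→Q gives 8>6]
(B,P): not NE [P2→R gives 9>1]
(B,Q): not NE [P1→C gives 5>0; P2→R gives 9>5]
(B,R): not NE [P1→A gives 11>9]
(C,P): not NE [P1→B gives 8>6; P2→Q gives 4>2]
(C,Q): NE
(C,R): not NE [P1→A gives 11>7; P2→Q gives 4>1]
(D,P): not NE [P1→B gives 8>7]
(D,Q): not NE [P1→C gives 5>2; P2→P gives 8>2]
(D,R): not NE [P1→A gives 11>3; P2→P gives 8>2]

Nash profiles: (C,Q)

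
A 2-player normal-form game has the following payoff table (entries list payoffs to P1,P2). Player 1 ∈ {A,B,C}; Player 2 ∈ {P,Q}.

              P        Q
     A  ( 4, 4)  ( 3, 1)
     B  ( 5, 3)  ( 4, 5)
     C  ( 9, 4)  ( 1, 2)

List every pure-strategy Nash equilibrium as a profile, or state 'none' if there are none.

Nash profiles: (B,Q), (C,P)

(A,P): not NE [P1→C gives 9>4]
(A,Q): not NE [P1→B gives 4>3; P2→P gives 4>1]
(B,P): not NE [P1→C gives 9>5; P2→Q gives 5>3]
(B,Q): NE
(C,P): NE
(C,Q): not NE [P1→B gives 4>1; P2→P gives 4>2]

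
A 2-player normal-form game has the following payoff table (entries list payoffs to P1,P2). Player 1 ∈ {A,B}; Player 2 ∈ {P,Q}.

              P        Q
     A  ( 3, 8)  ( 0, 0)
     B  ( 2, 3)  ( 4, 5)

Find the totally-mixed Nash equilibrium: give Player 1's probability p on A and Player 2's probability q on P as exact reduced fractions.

P1 indiff ⇒ q·3+(1-q)·0 = q·2+(1-q)·4 ⇒ q(1) = (1-q)(4) ⇒ q = 4/5
P2 indiff ⇒ p·8+(1-p)·3 = p·0+(1-p)·5 ⇒ p(8) = (1-p)(2) ⇒ p = 1/5

P1 mixes 1/5 on A; P2 mixes 4/5 on P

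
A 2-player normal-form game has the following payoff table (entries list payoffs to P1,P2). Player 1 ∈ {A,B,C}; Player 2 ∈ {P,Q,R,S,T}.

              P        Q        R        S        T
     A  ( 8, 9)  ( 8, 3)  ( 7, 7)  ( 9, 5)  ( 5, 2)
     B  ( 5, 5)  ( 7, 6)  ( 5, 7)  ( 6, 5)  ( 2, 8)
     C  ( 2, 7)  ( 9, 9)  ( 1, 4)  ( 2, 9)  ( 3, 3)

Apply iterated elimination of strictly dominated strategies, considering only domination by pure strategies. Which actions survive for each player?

P1 drop B (A beats it: P:8>5 Q:8>7 R:7>5 S:9>6 T:5>2)
P2 drop R (P beats it: A:9>7 C:7>4)
P2 drop T (P beats it: A:9>2 C:7>3)
P1→{A,C} P2→{P,Q,S}

Remaining: P1:{A,C} P2:{P,Q,S}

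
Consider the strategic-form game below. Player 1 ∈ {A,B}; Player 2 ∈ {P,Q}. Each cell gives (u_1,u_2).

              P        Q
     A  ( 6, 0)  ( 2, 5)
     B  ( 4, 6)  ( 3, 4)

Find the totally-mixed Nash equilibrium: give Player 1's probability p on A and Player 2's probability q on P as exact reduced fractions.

p=2/7, q=1/3

P1 indiff ⇒ q·6+(1-q)·2 = q·4+(1-q)·3 ⇒ q(2) = (1-q)(1) ⇒ q = 1/3
P2 indiff ⇒ p·0+(1-p)·6 = p·5+(1-p)·4 ⇒ p(-5) = (1-p)(-2) ⇒ p = 2/7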